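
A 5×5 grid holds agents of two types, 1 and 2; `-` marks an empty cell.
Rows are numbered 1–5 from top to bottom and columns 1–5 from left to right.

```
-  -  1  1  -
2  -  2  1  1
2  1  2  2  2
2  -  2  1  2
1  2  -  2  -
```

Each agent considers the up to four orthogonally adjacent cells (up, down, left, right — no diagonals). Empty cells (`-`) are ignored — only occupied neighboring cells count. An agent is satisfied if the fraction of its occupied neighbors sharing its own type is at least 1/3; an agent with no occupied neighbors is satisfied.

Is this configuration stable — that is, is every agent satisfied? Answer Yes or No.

No

Row 1: (1,3)1 1/2 ✓ · (1,4)1 2/2 ✓
Row 2: (2,1)2 1/1 ✓ · (2,3)2 1/3 ✓ · (2,4)1 2/4 ✓ · (2,5)1 1/2 ✓
Row 3: (3,1)2 2/3 ✓ · (3,2)1 0/2 ✗ · (3,3)2 3/4 ✓ · (3,4)2 2/4 ✓ · (3,5)2 2/3 ✓
Row 4: (4,1)2 1/2 ✓ · (4,3)2 1/2 ✓ · (4,4)1 0/4 ✗ · (4,5)2 1/2 ✓
Row 5: (5,1)1 0/2 ✗ · (5,2)2 0/1 ✗ · (5,4)2 0/1 ✗
For instance (3,2) has only 0/2 same-type neighbors, below 1/3.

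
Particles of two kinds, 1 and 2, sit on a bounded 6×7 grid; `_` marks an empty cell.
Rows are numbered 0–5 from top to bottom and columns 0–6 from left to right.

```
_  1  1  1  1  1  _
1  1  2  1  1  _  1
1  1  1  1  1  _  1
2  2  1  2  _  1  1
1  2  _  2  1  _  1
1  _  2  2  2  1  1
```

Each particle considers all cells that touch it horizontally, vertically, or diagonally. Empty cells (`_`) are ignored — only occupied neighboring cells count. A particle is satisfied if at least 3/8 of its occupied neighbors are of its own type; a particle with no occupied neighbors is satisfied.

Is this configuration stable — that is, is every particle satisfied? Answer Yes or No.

(0,1)1 3/4 ✓
(0,2)1 4/5 ✓
(0,3)1 4/5 ✓
(0,4)1 4/4 ✓
(0,5)1 3/3 ✓
(1,0)1 4/4 ✓
(1,1)1 6/7 ✓
(1,2)2 0/8 ✗
(1,3)1 7/8 ✓
(1,4)1 6/6 ✓
(1,6)1 2/2 ✓
(2,0)1 3/5 ✓
(2,1)1 5/8 ✓
(2,2)1 5/8 ✓
(2,3)1 5/7 ✓
(2,4)1 4/5 ✓
(2,6)1 3/3 ✓
(3,0)2 2/5 ✓
(3,1)2 2/7 ✗
(3,2)1 3/7 ✓
(3,3)2 1/6 ✗
(3,5)1 5/5 ✓
(3,6)1 3/3 ✓
(4,0)1 1/4 ✗
(4,1)2 3/6 ✓
(4,3)2 4/6 ✓
(4,4)1 2/6 ✗
(4,6)1 4/4 ✓
(5,0)1 1/2 ✓
(5,2)2 3/3 ✓
(5,3)2 3/4 ✓
(5,4)2 2/4 ✓
(5,5)1 3/4 ✓
(5,6)1 2/2 ✓
For instance (1,2) has only 0/8 same-type neighbors, below 3/8.

No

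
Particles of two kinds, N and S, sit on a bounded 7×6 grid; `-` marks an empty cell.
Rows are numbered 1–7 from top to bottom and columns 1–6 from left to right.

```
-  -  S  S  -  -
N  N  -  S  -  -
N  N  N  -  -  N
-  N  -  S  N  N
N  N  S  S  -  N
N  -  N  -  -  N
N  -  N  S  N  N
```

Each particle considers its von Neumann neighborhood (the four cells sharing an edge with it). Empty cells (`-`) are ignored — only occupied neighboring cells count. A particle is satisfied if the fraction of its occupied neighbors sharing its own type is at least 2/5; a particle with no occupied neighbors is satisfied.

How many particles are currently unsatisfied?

Row 1: (1,3)S 1/1 ✓ · (1,4)S 2/2 ✓
Row 2: (2,1)N 2/2 ✓ · (2,2)N 2/2 ✓ · (2,4)S 1/1 ✓
Row 3: (3,1)N 2/2 ✓ · (3,2)N 4/4 ✓ · (3,3)N 1/1 ✓ · (3,6)N 1/1 ✓
Row 4: (4,2)N 2/2 ✓ · (4,4)S 1/2 ✓ · (4,5)N 1/2 ✓ · (4,6)N 3/3 ✓
Row 5: (5,1)N 2/2 ✓ · (5,2)N 2/3 ✓ · (5,3)S 1/3 ✗ · (5,4)S 2/2 ✓ · (5,6)N 2/2 ✓
Row 6: (6,1)N 2/2 ✓ · (6,3)N 1/2 ✓ · (6,6)N 2/2 ✓
Row 7: (7,1)N 1/1 ✓ · (7,3)N 1/2 ✓ · (7,4)S 0/2 ✗ · (7,5)N 1/2 ✓ · (7,6)N 2/2 ✓
Unsatisfied: (5,3), (7,4) — 2 in total.

2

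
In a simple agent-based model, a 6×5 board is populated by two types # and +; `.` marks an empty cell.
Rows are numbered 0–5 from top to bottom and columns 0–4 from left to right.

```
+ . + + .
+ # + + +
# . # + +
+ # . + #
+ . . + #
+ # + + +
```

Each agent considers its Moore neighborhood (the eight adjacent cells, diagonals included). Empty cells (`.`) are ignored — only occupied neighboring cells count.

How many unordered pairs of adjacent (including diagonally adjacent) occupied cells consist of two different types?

23

Scan each occupied cell's neighbors to the right and below (and the two forward diagonals) so each pair is counted once.
From row 0: 2 unlike of 9 pairs (running 2/9).
From row 1: 5 unlike of 14 pairs (running 7/23).
From row 2: 5 unlike of 10 pairs (running 12/33).
From row 3: 5 unlike of 8 pairs (running 17/41).
From row 4: 4 unlike of 8 pairs (running 21/49).
From row 5: 2 unlike of 4 pairs (running 23/53).
Total adjacent occupied pairs: 53; unlike-type pairs: 23.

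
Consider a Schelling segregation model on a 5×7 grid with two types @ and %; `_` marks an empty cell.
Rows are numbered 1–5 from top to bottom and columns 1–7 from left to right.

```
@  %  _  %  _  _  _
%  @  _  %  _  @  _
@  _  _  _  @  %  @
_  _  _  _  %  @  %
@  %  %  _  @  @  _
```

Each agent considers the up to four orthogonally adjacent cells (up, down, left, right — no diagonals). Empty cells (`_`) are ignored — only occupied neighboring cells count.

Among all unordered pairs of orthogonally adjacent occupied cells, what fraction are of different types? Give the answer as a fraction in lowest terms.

Scan each occupied cell's neighbors to the right and below so each pair is counted once.
From row 1: 3 unlike of 4 pairs (running 3/4).
From row 2: 3 unlike of 3 pairs (running 6/7).
From row 3: 5 unlike of 5 pairs (running 11/12).
From row 4: 3 unlike of 4 pairs (running 14/16).
From row 5: 1 unlike of 3 pairs (running 15/19).
Total adjacent occupied pairs: 19; unlike-type pairs: 15.
15/19 is already in lowest terms.

15/19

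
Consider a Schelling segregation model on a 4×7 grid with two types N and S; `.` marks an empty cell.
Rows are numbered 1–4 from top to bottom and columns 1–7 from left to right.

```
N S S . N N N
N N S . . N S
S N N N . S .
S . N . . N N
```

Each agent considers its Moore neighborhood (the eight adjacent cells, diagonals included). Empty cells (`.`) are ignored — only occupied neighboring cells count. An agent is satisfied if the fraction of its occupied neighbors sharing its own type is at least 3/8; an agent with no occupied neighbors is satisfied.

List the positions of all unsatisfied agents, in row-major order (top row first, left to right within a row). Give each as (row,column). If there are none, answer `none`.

(2,3), (2,7), (3,1), (3,6)

Row 1: (1,1)N 2/3 satisfied · (1,2)S 2/5 satisfied · (1,3)S 2/3 satisfied · (1,5)N 2/2 satisfied · (1,6)N 3/4 satisfied · (1,7)N 2/3 satisfied
Row 2: (2,1)N 3/5 satisfied · (2,2)N 4/8 satisfied · (2,3)S 2/6 not · (2,6)N 3/5 satisfied · (2,7)S 1/4 not
Row 3: (3,1)S 1/4 not · (3,2)N 4/7 satisfied · (3,3)N 4/5 satisfied · (3,4)N 2/3 satisfied · (3,6)S 1/4 not
Row 4: (4,1)S 1/2 satisfied · (4,3)N 3/3 satisfied · (4,6)N 1/2 satisfied · (4,7)N 1/2 satisfied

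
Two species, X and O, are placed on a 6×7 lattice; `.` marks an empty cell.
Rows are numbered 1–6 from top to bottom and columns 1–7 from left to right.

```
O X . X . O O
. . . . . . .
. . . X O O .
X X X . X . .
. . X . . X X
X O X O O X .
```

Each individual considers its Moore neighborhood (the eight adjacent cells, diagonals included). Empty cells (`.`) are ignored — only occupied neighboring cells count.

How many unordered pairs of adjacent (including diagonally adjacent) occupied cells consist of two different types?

11

Scan each occupied cell's neighbors to the right and below (and the two forward diagonals) so each pair is counted once.
From row 1: 1 unlike of 2 pairs (running 1/2).
From row 3: 3 unlike of 6 pairs (running 4/8).
From row 4: 0 unlike of 5 pairs (running 4/13).
From row 5: 3 unlike of 7 pairs (running 7/20).
From row 6: 4 unlike of 5 pairs (running 11/25).
Total adjacent occupied pairs: 25; unlike-type pairs: 11.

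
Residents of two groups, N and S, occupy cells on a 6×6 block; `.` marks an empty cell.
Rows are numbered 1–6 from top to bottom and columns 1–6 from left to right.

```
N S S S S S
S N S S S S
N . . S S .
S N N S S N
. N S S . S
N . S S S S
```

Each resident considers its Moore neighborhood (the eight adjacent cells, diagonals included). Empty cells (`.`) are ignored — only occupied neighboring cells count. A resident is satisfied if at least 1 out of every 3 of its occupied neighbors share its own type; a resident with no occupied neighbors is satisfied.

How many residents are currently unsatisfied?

Row 1: (1,1)N 1/3 satisfied · (1,2)S 3/5 satisfied · (1,3)S 4/5 satisfied · (1,4)S 5/5 satisfied · (1,5)S 5/5 satisfied · (1,6)S 3/3 satisfied
Row 2: (2,1)S 1/4 not · (2,2)N 2/6 satisfied · (2,3)S 5/6 satisfied · (2,4)S 7/7 satisfied · (2,5)S 7/7 satisfied · (2,6)S 4/4 satisfied
Row 3: (3,1)N 2/4 satisfied · (3,4)S 6/7 satisfied · (3,5)S 6/7 satisfied
Row 4: (4,1)S 0/3 not · (4,2)N 3/5 satisfied · (4,3)N 2/6 satisfied · (4,4)S 5/6 satisfied · (4,5)S 5/6 satisfied · (4,6)N 0/3 not
Row 5: (5,2)N 3/6 satisfied · (5,3)S 4/7 satisfied · (5,4)S 6/7 satisfied · (5,6)S 3/4 satisfied
Row 6: (6,1)N 1/1 satisfied · (6,3)S 3/4 satisfied · (6,4)S 4/4 satisfied · (6,5)S 4/4 satisfied · (6,6)S 2/2 satisfied
Unsatisfied: (2,1), (4,1), (4,6) — 3 in total.

3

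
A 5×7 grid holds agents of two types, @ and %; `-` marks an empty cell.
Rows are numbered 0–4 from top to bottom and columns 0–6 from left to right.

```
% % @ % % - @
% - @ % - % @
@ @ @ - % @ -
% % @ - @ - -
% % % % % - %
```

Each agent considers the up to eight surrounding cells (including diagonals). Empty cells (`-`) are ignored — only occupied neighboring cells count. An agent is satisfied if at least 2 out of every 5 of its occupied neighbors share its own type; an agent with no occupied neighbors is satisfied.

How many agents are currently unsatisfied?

4

Row 0: (0,0)% 2/2 ✓ · (0,1)% 2/4 ✓ · (0,2)@ 1/4 ✗ · (0,3)% 2/4 ✓ · (0,4)% 3/3 ✓ · (0,6)@ 1/2 ✓
Row 1: (1,0)% 2/4 ✓ · (1,2)@ 3/6 ✓ · (1,3)% 3/6 ✓ · (1,5)% 2/5 ✓ · (1,6)@ 2/3 ✓
Row 2: (2,0)@ 1/4 ✗ · (2,1)@ 4/7 ✓ · (2,2)@ 3/5 ✓ · (2,4)% 2/4 ✓ · (2,5)@ 2/4 ✓
Row 3: (3,0)% 3/5 ✓ · (3,1)% 4/8 ✓ · (3,2)@ 2/6 ✗ · (3,4)@ 1/4 ✗
Row 4: (4,0)% 3/3 ✓ · (4,1)% 4/5 ✓ · (4,2)% 3/4 ✓ · (4,3)% 2/4 ✓ · (4,4)% 1/2 ✓ · (4,6)% 0/0 ✓
Unsatisfied: (0,2), (2,0), (3,2), (3,4) — 4 in total.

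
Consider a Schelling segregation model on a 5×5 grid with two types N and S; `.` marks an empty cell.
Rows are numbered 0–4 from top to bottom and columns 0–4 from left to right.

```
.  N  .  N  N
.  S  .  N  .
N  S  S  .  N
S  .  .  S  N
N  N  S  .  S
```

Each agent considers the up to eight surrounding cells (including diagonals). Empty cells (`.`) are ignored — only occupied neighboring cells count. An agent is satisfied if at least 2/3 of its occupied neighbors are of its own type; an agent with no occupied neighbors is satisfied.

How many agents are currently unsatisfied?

10

Row 0: (0,1)N 0/1 ✗ · (0,3)N 2/2 ✓ · (0,4)N 2/2 ✓
Row 1: (1,1)S 2/4 ✗ · (1,3)N 3/4 ✓
Row 2: (2,0)N 0/3 ✗ · (2,1)S 3/4 ✓ · (2,2)S 3/4 ✓ · (2,4)N 2/3 ✓
Row 3: (3,0)S 1/4 ✗ · (3,3)S 3/5 ✗ · (3,4)N 1/3 ✗
Row 4: (4,0)N 1/2 ✗ · (4,1)N 1/3 ✗ · (4,2)S 1/2 ✗ · (4,4)S 1/2 ✗
Unsatisfied: (0,1), (1,1), (2,0), (3,0), (3,3), (3,4), (4,0), (4,1), (4,2), (4,4) — 10 in total.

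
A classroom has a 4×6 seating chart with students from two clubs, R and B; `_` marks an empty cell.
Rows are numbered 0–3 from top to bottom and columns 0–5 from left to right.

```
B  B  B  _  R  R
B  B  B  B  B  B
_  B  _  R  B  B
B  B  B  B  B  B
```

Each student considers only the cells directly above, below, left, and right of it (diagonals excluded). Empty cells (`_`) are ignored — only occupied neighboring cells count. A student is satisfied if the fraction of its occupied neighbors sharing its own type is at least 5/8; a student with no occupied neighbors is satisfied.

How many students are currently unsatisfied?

3

(0,0)B 2/2 ✓
(0,1)B 3/3 ✓
(0,2)B 2/2 ✓
(0,4)R 1/2 ✗
(0,5)R 1/2 ✗
(1,0)B 2/2 ✓
(1,1)B 4/4 ✓
(1,2)B 3/3 ✓
(1,3)B 2/3 ✓
(1,4)B 3/4 ✓
(1,5)B 2/3 ✓
(2,1)B 2/2 ✓
(2,3)R 0/3 ✗
(2,4)B 3/4 ✓
(2,5)B 3/3 ✓
(3,0)B 1/1 ✓
(3,1)B 3/3 ✓
(3,2)B 2/2 ✓
(3,3)B 2/3 ✓
(3,4)B 3/3 ✓
(3,5)B 2/2 ✓
Unsatisfied: (0,4), (0,5), (2,3) — 3 in total.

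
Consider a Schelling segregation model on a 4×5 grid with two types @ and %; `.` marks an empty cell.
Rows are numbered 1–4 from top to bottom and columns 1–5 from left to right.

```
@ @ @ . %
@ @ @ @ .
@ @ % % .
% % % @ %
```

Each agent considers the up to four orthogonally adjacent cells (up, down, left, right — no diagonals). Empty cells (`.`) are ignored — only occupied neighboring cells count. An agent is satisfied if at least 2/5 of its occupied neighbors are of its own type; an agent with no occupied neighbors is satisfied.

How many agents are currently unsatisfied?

Row 1: (1,1)@ 2/2 ✓ · (1,2)@ 3/3 ✓ · (1,3)@ 2/2 ✓ · (1,5)% 0/0 ✓
Row 2: (2,1)@ 3/3 ✓ · (2,2)@ 4/4 ✓ · (2,3)@ 3/4 ✓ · (2,4)@ 1/2 ✓
Row 3: (3,1)@ 2/3 ✓ · (3,2)@ 2/4 ✓ · (3,3)% 2/4 ✓ · (3,4)% 1/3 ✗
Row 4: (4,1)% 1/2 ✓ · (4,2)% 2/3 ✓ · (4,3)% 2/3 ✓ · (4,4)@ 0/3 ✗ · (4,5)% 0/1 ✗
Unsatisfied: (3,4), (4,4), (4,5) — 3 in total.

3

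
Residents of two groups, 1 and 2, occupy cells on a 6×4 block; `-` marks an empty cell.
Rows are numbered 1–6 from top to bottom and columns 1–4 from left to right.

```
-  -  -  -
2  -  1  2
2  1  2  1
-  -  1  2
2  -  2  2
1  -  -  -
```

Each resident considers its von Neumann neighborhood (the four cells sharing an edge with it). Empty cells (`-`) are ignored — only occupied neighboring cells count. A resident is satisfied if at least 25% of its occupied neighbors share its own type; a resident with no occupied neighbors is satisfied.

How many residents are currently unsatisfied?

8

(2,1)2 1/1 ok
(2,3)1 0/2 unhappy
(2,4)2 0/2 unhappy
(3,1)2 1/2 ok
(3,2)1 0/2 unhappy
(3,3)2 0/4 unhappy
(3,4)1 0/3 unhappy
(4,3)1 0/3 unhappy
(4,4)2 1/3 ok
(5,1)2 0/1 unhappy
(5,3)2 1/2 ok
(5,4)2 2/2 ok
(6,1)1 0/1 unhappy
Unsatisfied: (2,3), (2,4), (3,2), (3,3), (3,4), (4,3), (5,1), (6,1) — 8 in total.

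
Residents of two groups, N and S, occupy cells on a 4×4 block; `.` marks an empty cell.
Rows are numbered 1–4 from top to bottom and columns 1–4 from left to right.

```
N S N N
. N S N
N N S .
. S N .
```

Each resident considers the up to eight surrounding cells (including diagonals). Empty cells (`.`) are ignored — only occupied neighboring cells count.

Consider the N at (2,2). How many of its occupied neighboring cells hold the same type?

4

Occupied neighbors of (2,2): (1,1)=N, (1,2)=S, (1,3)=N, (2,3)=S, (3,1)=N, (3,2)=N, (3,3)=S.
Same type (N): 4 of 7.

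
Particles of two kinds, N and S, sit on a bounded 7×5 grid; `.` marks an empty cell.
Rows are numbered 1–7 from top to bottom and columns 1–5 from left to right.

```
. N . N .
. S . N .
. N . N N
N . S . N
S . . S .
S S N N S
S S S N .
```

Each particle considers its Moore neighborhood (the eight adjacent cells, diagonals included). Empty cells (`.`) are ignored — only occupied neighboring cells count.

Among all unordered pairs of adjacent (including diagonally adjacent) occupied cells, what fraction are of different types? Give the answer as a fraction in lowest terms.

15/37

Scan each occupied cell's neighbors to the right and below (and the two forward diagonals) so each pair is counted once.
From row 1: 1 unlike of 2 pairs (running 1/2).
From row 2: 1 unlike of 3 pairs (running 2/5).
From row 3: 2 unlike of 6 pairs (running 4/11).
From row 4: 2 unlike of 3 pairs (running 6/14).
From row 5: 2 unlike of 5 pairs (running 8/19).
From row 6: 6 unlike of 15 pairs (running 14/34).
From row 7: 1 unlike of 3 pairs (running 15/37).
Total adjacent occupied pairs: 37; unlike-type pairs: 15.
15/37 is already in lowest terms.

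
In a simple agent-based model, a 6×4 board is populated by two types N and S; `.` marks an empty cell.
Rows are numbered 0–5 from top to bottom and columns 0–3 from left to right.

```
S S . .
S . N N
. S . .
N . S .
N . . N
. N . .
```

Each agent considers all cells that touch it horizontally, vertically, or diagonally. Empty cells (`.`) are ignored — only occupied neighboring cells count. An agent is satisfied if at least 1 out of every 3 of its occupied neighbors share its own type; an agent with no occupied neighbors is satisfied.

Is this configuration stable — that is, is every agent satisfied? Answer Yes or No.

Row 0: (0,0)S 2/2 ✓ · (0,1)S 2/3 ✓
Row 1: (1,0)S 3/3 ✓ · (1,2)N 1/3 ✓ · (1,3)N 1/1 ✓
Row 2: (2,1)S 2/4 ✓
Row 3: (3,0)N 1/2 ✓ · (3,2)S 1/2 ✓
Row 4: (4,0)N 2/2 ✓ · (4,3)N 0/1 ✗
Row 5: (5,1)N 1/1 ✓
For instance (4,3) has only 0/1 same-type neighbors, below 1/3.

No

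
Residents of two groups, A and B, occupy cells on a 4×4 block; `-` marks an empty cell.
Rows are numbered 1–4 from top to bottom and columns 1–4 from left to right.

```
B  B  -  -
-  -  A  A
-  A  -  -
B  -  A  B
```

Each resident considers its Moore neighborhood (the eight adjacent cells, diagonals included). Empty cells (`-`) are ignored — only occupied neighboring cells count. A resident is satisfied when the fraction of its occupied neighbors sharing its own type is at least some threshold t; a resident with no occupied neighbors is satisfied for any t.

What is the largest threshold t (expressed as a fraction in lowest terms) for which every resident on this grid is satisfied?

(1,1)B 1/1
(1,2)B 1/2
(2,3)A 2/3
(2,4)A 1/1
(3,2)A 2/3
(4,1)B 0/1
(4,3)A 1/2
(4,4)B 0/1
The smallest same-type fraction is 0/1 at (4,1), which reduces to 0/1. Any threshold above that leaves this resident unsatisfied.

0/1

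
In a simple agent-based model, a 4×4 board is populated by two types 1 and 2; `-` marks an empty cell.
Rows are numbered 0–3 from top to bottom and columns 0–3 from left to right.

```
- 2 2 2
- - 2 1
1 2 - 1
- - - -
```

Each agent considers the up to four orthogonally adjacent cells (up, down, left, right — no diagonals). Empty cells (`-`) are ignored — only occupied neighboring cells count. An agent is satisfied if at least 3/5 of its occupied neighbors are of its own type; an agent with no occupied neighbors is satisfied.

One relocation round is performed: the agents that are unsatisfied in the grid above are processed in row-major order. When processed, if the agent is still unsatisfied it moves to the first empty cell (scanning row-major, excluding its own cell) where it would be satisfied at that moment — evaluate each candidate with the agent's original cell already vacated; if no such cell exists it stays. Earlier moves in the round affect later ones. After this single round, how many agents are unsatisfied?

Initially unsatisfied (in order): (0,3), (1,2), (1,3), (2,0), (2,1).
  (0,3) → (0,0).
  (1,2) → (1,1).
  (1,3): now satisfied by earlier moves; stays.
  (2,0) → (3,0).
  (2,1): now satisfied by earlier moves; stays.
Resulting grid:
2 2 2 -
- 2 - 1
- 2 - 1
1 - - -
All satisfied now.

0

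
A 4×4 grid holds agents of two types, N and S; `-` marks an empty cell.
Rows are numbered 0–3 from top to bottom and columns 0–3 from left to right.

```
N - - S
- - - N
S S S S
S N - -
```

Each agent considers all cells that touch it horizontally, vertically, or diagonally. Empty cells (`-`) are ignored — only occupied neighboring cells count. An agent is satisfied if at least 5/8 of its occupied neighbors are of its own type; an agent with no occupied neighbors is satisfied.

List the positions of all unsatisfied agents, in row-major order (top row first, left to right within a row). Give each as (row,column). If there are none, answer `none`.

(0,0)N 0/0 satisfied
(0,3)S 0/1 not
(1,3)N 0/3 not
(2,0)S 2/3 satisfied
(2,1)S 3/4 satisfied
(2,2)S 2/4 not
(2,3)S 1/2 not
(3,0)S 2/3 satisfied
(3,1)N 0/4 not

(0,3), (1,3), (2,2), (2,3), (3,1)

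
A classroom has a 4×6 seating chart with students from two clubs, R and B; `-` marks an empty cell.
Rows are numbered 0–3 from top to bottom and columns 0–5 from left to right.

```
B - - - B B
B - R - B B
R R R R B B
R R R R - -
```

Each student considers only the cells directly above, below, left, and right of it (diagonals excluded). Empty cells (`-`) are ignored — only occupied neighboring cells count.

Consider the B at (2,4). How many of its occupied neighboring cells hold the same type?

Occupied neighbors of (2,4): (1,4)=B, (2,3)=R, (2,5)=B.
Same type (B): 2 of 3.

2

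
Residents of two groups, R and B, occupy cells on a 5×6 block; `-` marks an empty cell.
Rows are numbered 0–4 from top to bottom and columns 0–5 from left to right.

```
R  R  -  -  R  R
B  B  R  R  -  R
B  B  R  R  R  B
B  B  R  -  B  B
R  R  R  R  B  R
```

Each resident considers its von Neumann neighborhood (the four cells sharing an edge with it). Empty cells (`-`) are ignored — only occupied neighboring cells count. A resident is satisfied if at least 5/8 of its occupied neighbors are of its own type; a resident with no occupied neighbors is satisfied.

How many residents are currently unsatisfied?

11

(0,0)R 1/2 unhappy
(0,1)R 1/2 unhappy
(0,4)R 1/1 ok
(0,5)R 2/2 ok
(1,0)B 2/3 ok
(1,1)B 2/4 unhappy
(1,2)R 2/3 ok
(1,3)R 2/2 ok
(1,5)R 1/2 unhappy
(2,0)B 3/3 ok
(2,1)B 3/4 ok
(2,2)R 3/4 ok
(2,3)R 3/3 ok
(2,4)R 1/3 unhappy
(2,5)B 1/3 unhappy
(3,0)B 2/3 ok
(3,1)B 2/4 unhappy
(3,2)R 2/3 ok
(3,4)B 2/3 ok
(3,5)B 2/3 ok
(4,0)R 1/2 unhappy
(4,1)R 2/3 ok
(4,2)R 3/3 ok
(4,3)R 1/2 unhappy
(4,4)B 1/3 unhappy
(4,5)R 0/2 unhappy
Unsatisfied: (0,0), (0,1), (1,1), (1,5), (2,4), (2,5), (3,1), (4,0), (4,3), (4,4), (4,5) — 11 in total.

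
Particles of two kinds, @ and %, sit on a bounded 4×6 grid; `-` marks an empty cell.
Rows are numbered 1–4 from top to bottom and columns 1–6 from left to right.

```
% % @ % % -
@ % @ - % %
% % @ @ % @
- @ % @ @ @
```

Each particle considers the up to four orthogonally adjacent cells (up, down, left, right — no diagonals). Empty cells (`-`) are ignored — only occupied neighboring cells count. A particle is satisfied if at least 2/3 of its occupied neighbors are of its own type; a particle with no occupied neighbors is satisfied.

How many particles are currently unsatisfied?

13

(1,1)% 1/2 not
(1,2)% 2/3 satisfied
(1,3)@ 1/3 not
(1,4)% 1/2 not
(1,5)% 2/2 satisfied
(2,1)@ 0/3 not
(2,2)% 2/4 not
(2,3)@ 2/3 satisfied
(2,5)% 3/3 satisfied
(2,6)% 1/2 not
(3,1)% 1/2 not
(3,2)% 2/4 not
(3,3)@ 2/4 not
(3,4)@ 2/3 satisfied
(3,5)% 1/4 not
(3,6)@ 1/3 not
(4,2)@ 0/2 not
(4,3)% 0/3 not
(4,4)@ 2/3 satisfied
(4,5)@ 2/3 satisfied
(4,6)@ 2/2 satisfied
Unsatisfied: (1,1), (1,3), (1,4), (2,1), (2,2), (2,6), (3,1), (3,2), (3,3), (3,5), (3,6), (4,2), (4,3) — 13 in total.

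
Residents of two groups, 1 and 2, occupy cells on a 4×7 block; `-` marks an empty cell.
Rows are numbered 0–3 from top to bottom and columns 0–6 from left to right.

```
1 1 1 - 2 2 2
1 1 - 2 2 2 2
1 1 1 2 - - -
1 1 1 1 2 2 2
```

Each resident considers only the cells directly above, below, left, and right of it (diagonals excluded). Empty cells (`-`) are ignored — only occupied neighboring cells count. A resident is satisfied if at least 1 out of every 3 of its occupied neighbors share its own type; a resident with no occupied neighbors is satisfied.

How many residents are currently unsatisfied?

0

(0,0)1 2/2 satisfied
(0,1)1 3/3 satisfied
(0,2)1 1/1 satisfied
(0,4)2 2/2 satisfied
(0,5)2 3/3 satisfied
(0,6)2 2/2 satisfied
(1,0)1 3/3 satisfied
(1,1)1 3/3 satisfied
(1,3)2 2/2 satisfied
(1,4)2 3/3 satisfied
(1,5)2 3/3 satisfied
(1,6)2 2/2 satisfied
(2,0)1 3/3 satisfied
(2,1)1 4/4 satisfied
(2,2)1 2/3 satisfied
(2,3)2 1/3 satisfied
(3,0)1 2/2 satisfied
(3,1)1 3/3 satisfied
(3,2)1 3/3 satisfied
(3,3)1 1/3 satisfied
(3,4)2 1/2 satisfied
(3,5)2 2/2 satisfied
(3,6)2 1/1 satisfied
Every one meets the threshold.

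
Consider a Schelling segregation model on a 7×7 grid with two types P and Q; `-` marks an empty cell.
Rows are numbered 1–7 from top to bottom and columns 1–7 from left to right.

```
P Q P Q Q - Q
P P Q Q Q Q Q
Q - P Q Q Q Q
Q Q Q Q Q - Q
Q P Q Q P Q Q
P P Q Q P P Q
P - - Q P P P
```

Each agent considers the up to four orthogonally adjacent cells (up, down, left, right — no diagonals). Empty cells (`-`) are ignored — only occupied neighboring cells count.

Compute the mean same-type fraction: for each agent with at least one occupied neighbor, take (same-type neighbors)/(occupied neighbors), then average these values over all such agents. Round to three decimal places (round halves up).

0.669

Row 1: (1,1)P 1/2 · (1,2)Q 0/3 · (1,3)P 0/3 · (1,4)Q 2/3 · (1,5)Q 2/2 · (1,7)Q 1/1
Row 2: (2,1)P 2/3 · (2,2)P 1/3 · (2,3)Q 1/4 · (2,4)Q 4/4 · (2,5)Q 4/4 · (2,6)Q 3/3 · (2,7)Q 3/3
Row 3: (3,1)Q 1/2 · (3,3)P 0/3 · (3,4)Q 3/4 · (3,5)Q 4/4 · (3,6)Q 3/3 · (3,7)Q 3/3
Row 4: (4,1)Q 3/3 · (4,2)Q 2/3 · (4,3)Q 3/4 · (4,4)Q 4/4 · (4,5)Q 2/3 · (4,7)Q 2/2
Row 5: (5,1)Q 1/3 · (5,2)P 1/4 · (5,3)Q 3/4 · (5,4)Q 3/4 · (5,5)P 1/4 · (5,6)Q 1/3 · (5,7)Q 3/3
Row 6: (6,1)P 2/3 · (6,2)P 2/3 · (6,3)Q 2/3 · (6,4)Q 3/4 · (6,5)P 3/4 · (6,6)P 2/4 · (6,7)Q 1/3
Row 7: (7,1)P 1/1 · (7,4)Q 1/2 · (7,5)P 2/3 · (7,6)P 3/3 · (7,7)P 1/2
Sum over 44 agents: 1/2 + 0/3 + 0/3 + 2/3 + 2/2 + 1/1 + 2/3 + 1/3 + 1/4 + 4/4 + 4/4 + 3/3 + 3/3 + 1/2 + 0/3 + 3/4 + 4/4 + 3/3 + 3/3 + 3/3 + 2/3 + 3/4 + 4/4 + 2/3 + 2/2 + 1/3 + 1/4 + 3/4 + 3/4 + 1/4 + 1/3 + 3/3 + 2/3 + 2/3 + 2/3 + 3/4 + 3/4 + 2/4 + 1/3 + 1/1 + 1/2 + 2/3 + 3/3 + 1/2 = 353/12; mean = 353/12 ÷ 44 = 353/528 = 0.668560… → 0.669.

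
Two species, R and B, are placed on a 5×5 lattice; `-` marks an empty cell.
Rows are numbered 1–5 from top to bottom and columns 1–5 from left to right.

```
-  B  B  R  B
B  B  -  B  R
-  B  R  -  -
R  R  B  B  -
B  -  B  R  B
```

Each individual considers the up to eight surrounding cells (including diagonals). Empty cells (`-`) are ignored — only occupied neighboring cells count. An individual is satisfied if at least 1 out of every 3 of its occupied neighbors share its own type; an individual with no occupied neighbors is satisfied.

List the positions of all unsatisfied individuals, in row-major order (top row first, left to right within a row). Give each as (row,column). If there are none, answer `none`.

(1,2)B 3/3 ok
(1,3)B 3/4 ok
(1,4)R 1/4 unhappy
(1,5)B 1/3 ok
(2,1)B 3/3 ok
(2,2)B 4/5 ok
(2,4)B 2/5 ok
(2,5)R 1/3 ok
(3,2)B 3/6 ok
(3,3)R 1/6 unhappy
(4,1)R 1/3 ok
(4,2)R 2/6 ok
(4,3)B 3/6 ok
(4,4)B 3/5 ok
(5,1)B 0/2 unhappy
(5,3)B 2/4 ok
(5,4)R 0/4 unhappy
(5,5)B 1/2 ok

(1,4), (3,3), (5,1), (5,4)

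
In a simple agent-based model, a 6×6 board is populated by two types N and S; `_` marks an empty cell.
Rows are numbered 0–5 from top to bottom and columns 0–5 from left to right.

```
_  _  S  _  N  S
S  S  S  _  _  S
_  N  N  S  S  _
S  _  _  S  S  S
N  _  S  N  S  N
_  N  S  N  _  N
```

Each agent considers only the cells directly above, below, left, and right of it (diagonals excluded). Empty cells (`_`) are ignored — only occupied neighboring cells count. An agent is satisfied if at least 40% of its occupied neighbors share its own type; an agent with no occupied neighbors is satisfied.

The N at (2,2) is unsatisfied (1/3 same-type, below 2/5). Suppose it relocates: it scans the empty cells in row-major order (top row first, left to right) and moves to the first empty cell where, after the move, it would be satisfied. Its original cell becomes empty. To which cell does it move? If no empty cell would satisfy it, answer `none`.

Vacating (2,2). Empty cells in order:
  (0,0): 0/1 same-type → still unsatisfied.
  (0,1): 0/2 same-type → still unsatisfied.
  (0,3): 1/2 same-type → satisfied — stop here.

(0,3)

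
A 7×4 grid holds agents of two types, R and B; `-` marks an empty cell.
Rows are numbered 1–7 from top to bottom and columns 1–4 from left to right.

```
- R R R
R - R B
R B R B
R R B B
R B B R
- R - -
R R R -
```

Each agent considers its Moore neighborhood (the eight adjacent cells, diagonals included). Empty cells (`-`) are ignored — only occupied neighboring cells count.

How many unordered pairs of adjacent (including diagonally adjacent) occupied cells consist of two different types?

24

Scan each occupied cell's neighbors to the right and below (and the two forward diagonals) so each pair is counted once.
From row 1: 2 unlike of 8 pairs (running 2/8).
From row 2: 5 unlike of 8 pairs (running 7/16).
From row 3: 7 unlike of 13 pairs (running 14/29).
From row 4: 6 unlike of 13 pairs (running 20/42).
From row 5: 4 unlike of 6 pairs (running 24/48).
From row 6: 0 unlike of 3 pairs (running 24/51).
From row 7: 0 unlike of 2 pairs (running 24/53).
Total adjacent occupied pairs: 53; unlike-type pairs: 24.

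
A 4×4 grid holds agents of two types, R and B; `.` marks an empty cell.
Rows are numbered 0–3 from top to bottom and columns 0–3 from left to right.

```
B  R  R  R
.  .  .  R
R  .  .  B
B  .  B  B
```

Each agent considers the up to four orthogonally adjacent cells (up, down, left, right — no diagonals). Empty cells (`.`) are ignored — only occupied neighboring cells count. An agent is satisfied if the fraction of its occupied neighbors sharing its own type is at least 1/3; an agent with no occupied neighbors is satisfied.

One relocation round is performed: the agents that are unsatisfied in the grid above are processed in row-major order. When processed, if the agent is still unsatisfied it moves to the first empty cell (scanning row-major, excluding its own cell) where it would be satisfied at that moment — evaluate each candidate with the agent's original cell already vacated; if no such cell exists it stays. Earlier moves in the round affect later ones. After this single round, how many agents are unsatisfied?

0

Initially unsatisfied (in order): (0,0), (2,0), (3,0).
  (0,0) → (2,2).
  (2,0) → (0,0).
  (3,0): now satisfied by earlier moves; stays.
Resulting grid:
R R R R
. . . R
. . B B
B . B B
All satisfied now.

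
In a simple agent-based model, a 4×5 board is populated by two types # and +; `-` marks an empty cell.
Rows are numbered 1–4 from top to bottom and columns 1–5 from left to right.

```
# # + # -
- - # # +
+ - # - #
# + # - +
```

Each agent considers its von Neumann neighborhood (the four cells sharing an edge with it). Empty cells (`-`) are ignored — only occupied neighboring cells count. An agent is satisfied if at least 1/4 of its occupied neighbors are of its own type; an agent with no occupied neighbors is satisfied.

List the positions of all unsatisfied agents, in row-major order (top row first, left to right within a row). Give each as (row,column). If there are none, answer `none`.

(1,3), (2,5), (3,1), (3,5), (4,1), (4,2), (4,5)

Row 1: (1,1)# 1/1 satisfied · (1,2)# 1/2 satisfied · (1,3)+ 0/3 not · (1,4)# 1/2 satisfied
Row 2: (2,3)# 2/3 satisfied · (2,4)# 2/3 satisfied · (2,5)+ 0/2 not
Row 3: (3,1)+ 0/1 not · (3,3)# 2/2 satisfied · (3,5)# 0/2 not
Row 4: (4,1)# 0/2 not · (4,2)+ 0/2 not · (4,3)# 1/2 satisfied · (4,5)+ 0/1 not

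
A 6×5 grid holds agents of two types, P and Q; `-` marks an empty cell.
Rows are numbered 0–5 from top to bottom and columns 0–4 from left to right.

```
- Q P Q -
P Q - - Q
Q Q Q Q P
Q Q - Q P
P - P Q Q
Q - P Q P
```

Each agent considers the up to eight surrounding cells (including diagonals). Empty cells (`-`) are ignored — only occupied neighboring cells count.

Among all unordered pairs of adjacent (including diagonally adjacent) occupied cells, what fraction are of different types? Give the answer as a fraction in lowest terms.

13/25

Scan each occupied cell's neighbors to the right and below (and the two forward diagonals) so each pair is counted once.
From row 0: 4 unlike of 6 pairs (running 4/6).
From row 1: 4 unlike of 8 pairs (running 8/14).
From row 2: 3 unlike of 14 pairs (running 11/28).
From row 3: 7 unlike of 10 pairs (running 18/38).
From row 4: 6 unlike of 10 pairs (running 24/48).
From row 5: 2 unlike of 2 pairs (running 26/50).
Total adjacent occupied pairs: 50; unlike-type pairs: 26.
26/50 reduces to 13/25.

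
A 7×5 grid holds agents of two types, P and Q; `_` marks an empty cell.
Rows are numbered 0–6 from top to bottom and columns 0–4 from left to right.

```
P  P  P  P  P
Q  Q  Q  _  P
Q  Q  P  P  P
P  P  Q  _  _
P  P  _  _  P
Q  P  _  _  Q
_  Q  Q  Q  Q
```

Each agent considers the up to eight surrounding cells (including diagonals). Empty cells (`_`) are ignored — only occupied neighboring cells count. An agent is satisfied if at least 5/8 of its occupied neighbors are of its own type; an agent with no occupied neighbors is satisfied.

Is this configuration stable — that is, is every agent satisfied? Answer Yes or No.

Row 0: (0,0)P 1/3 not · (0,1)P 2/5 not · (0,2)P 2/4 not · (0,3)P 3/4 satisfied · (0,4)P 2/2 satisfied
Row 1: (1,0)Q 3/5 not · (1,1)Q 4/8 not · (1,2)Q 2/7 not · (1,4)P 4/4 satisfied
Row 2: (2,0)Q 3/5 not · (2,1)Q 5/8 satisfied · (2,2)P 2/6 not · (2,3)P 3/5 not · (2,4)P 2/2 satisfied
Row 3: (3,0)P 3/5 not · (3,1)P 4/7 not · (3,2)Q 1/5 not
Row 4: (4,0)P 4/5 satisfied · (4,1)P 4/6 satisfied · (4,4)P 0/1 not
Row 5: (5,0)Q 1/4 not · (5,1)P 2/5 not · (5,4)Q 2/3 satisfied
Row 6: (6,1)Q 2/3 satisfied · (6,2)Q 2/3 satisfied · (6,3)Q 3/3 satisfied · (6,4)Q 2/2 satisfied
For instance (0,0) has only 1/3 same-type neighbors, below 5/8.

No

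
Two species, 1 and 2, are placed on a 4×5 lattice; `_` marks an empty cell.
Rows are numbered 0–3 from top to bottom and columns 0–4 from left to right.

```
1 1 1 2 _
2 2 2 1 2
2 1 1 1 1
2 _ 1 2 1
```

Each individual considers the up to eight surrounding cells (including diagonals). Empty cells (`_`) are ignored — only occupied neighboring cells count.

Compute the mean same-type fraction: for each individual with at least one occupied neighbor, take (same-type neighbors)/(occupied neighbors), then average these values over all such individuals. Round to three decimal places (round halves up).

0.457

(0,0)1 1/3
(0,1)1 2/5
(0,2)1 2/5
(0,3)2 2/4
(1,0)2 2/5
(1,1)2 3/8
(1,2)2 2/8
(1,3)1 4/7
(1,4)2 1/4
(2,0)2 3/4
(2,1)1 2/7
(2,2)1 4/7
(2,3)1 5/8
(2,4)1 3/5
(3,0)2 1/2
(3,2)1 3/4
(3,3)2 0/5
(3,4)1 2/3
Sum over 18 individuals: 1/3 + 2/5 + 2/5 + 2/4 + 2/5 + 3/8 + 2/8 + 4/7 + 1/4 + 3/4 + 2/7 + 4/7 + 5/8 + 3/5 + 1/2 + 3/4 + 0/5 + 2/3 = 288/35; mean = 288/35 ÷ 18 = 16/35 = 0.457142… → 0.457.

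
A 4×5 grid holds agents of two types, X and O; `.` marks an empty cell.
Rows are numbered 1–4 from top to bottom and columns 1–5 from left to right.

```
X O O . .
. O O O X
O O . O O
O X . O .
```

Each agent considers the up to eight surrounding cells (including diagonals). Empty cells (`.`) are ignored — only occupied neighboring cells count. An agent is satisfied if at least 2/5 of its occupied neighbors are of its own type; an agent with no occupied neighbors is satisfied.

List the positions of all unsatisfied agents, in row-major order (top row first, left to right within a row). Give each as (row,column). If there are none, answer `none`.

(1,1)X 0/2 unhappy
(1,2)O 3/4 ok
(1,3)O 4/4 ok
(2,2)O 5/6 ok
(2,3)O 6/6 ok
(2,4)O 4/5 ok
(2,5)X 0/3 unhappy
(3,1)O 3/4 ok
(3,2)O 4/5 ok
(3,4)O 4/5 ok
(3,5)O 3/4 ok
(4,1)O 2/3 ok
(4,2)X 0/3 unhappy
(4,4)O 2/2 ok

(1,1), (2,5), (4,2)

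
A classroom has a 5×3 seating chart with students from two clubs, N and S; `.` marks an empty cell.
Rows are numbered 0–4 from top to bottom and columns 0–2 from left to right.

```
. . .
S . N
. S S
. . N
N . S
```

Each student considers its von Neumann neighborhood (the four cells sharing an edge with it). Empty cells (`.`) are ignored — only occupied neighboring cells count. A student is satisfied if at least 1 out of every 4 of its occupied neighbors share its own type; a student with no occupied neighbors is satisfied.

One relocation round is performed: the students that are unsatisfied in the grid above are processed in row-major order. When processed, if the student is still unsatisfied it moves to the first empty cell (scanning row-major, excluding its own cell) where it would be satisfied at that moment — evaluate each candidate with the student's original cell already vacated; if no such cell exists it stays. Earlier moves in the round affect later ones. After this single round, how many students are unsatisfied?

1

Initially unsatisfied (in order): (1,2), (3,2), (4,2).
  (1,2) → (0,1).
  (3,2) → (0,0).
  (4,2): now satisfied by earlier moves; stays.
Resulting grid:
N N .
S . .
. S S
. . .
N . S
Unsatisfied now: (1,0).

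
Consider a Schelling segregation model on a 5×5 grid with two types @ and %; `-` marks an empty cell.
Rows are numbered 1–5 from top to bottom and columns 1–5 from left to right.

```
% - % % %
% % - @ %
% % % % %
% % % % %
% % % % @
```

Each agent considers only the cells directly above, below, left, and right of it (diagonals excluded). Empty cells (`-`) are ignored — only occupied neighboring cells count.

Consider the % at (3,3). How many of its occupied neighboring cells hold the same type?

Occupied neighbors of (3,3): (4,3)=%, (3,2)=%, (3,4)=%.
Same type (%): 3 of 3.

3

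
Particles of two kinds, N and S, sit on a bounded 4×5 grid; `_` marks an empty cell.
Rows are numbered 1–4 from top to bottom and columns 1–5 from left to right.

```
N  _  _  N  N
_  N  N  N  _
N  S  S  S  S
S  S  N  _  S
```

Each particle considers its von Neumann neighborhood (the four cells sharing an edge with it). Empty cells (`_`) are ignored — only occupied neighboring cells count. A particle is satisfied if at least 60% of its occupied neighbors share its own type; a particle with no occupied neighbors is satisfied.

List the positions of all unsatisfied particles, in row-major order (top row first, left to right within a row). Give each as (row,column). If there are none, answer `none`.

(2,2), (3,1), (3,2), (3,3), (4,1), (4,3)

(1,1)N 0/0 satisfied
(1,4)N 2/2 satisfied
(1,5)N 1/1 satisfied
(2,2)N 1/2 not
(2,3)N 2/3 satisfied
(2,4)N 2/3 satisfied
(3,1)N 0/2 not
(3,2)S 2/4 not
(3,3)S 2/4 not
(3,4)S 2/3 satisfied
(3,5)S 2/2 satisfied
(4,1)S 1/2 not
(4,2)S 2/3 satisfied
(4,3)N 0/2 not
(4,5)S 1/1 satisfied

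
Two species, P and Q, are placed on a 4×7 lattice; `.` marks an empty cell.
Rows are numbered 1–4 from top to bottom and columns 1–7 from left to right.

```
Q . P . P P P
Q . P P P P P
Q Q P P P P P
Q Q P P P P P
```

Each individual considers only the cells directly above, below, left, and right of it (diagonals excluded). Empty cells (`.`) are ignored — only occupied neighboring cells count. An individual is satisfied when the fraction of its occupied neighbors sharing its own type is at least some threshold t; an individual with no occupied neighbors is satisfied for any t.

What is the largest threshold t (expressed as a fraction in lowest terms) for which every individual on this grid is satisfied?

(1,1)Q 1/1
(1,3)P 1/1
(1,5)P 2/2
(1,6)P 3/3
(1,7)P 2/2
(2,1)Q 2/2
(2,3)P 3/3
(2,4)P 3/3
(2,5)P 4/4
(2,6)P 4/4
(2,7)P 3/3
(3,1)Q 3/3
(3,2)Q 2/3
(3,3)P 3/4
(3,4)P 4/4
(3,5)P 4/4
(3,6)P 4/4
(3,7)P 3/3
(4,1)Q 2/2
(4,2)Q 2/3
(4,3)P 2/3
(4,4)P 3/3
(4,5)P 3/3
(4,6)P 3/3
(4,7)P 2/2
The smallest same-type fraction is 2/3 at (3,2), which reduces to 2/3. Any threshold above that leaves this individual unsatisfied.

2/3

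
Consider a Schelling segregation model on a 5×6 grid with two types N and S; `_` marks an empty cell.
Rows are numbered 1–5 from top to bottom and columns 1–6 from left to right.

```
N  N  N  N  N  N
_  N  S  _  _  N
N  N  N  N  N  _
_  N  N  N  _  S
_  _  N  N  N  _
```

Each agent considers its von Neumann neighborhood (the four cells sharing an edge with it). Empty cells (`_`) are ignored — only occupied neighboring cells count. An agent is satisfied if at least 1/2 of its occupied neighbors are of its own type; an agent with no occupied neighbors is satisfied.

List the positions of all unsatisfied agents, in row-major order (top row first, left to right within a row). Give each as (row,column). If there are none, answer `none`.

(1,1)N 1/1 ok
(1,2)N 3/3 ok
(1,3)N 2/3 ok
(1,4)N 2/2 ok
(1,5)N 2/2 ok
(1,6)N 2/2 ok
(2,2)N 2/3 ok
(2,3)S 0/3 unhappy
(2,6)N 1/1 ok
(3,1)N 1/1 ok
(3,2)N 4/4 ok
(3,3)N 3/4 ok
(3,4)N 3/3 ok
(3,5)N 1/1 ok
(4,2)N 2/2 ok
(4,3)N 4/4 ok
(4,4)N 3/3 ok
(4,6)S 0/0 ok
(5,3)N 2/2 ok
(5,4)N 3/3 ok
(5,5)N 1/1 ok

(2,3)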